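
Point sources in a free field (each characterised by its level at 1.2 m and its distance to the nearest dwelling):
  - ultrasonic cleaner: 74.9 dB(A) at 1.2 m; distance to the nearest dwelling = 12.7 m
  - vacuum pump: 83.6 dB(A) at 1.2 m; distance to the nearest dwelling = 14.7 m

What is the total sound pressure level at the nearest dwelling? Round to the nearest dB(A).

63 dB(A)

First find each source's level at the receiver (point-source: −20·log₁₀(r/r_ref)), then combine on an intensity basis.
ultrasonic cleaner: 74.9 − 20·log₁₀(12.7/1.2) = 74.9 − 20.49 = 54.41 dB(A).
vacuum pump: 83.6 − 20·log₁₀(14.7/1.2) = 83.6 − 21.76 = 61.84 dB(A).
Σ 10^(L/10) = 1.803e+06 → L_total = 10·log₁₀(1.803e+06) = 62.56 dB(A).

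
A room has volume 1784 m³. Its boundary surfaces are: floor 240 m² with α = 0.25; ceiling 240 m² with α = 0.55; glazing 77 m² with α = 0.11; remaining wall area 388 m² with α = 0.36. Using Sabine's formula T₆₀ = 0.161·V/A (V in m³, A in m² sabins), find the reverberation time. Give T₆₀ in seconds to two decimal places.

0.84 s

Total absorption A = 240·0.25 + 240·0.55 + 77·0.11 + 388·0.36 = 340.15 m² sabins.
T₆₀ = 0.161·V/A = 0.161·1784/340.15 = 0.844 s.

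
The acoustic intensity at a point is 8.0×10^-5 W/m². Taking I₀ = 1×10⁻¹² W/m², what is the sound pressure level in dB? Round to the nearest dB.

Dividing by I₀ shifts the exponent by 12: I/I₀ = 8.0×10^7.
L = 10·(0.9031 + 7) = 79.03 dB.

79 dB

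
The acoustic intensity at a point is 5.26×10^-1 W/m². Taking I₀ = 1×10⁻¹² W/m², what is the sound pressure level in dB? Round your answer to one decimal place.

117.2 dB

I/I₀ = 5.26×10^-1/10⁻¹² = 5.26×10^11, and L = 10·log₁₀(I/I₀).
L = 10·(0.7210 + 11) = 117.21 dB.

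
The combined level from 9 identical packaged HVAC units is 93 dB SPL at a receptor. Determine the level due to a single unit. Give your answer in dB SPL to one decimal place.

83.5 dB SPL

Dividing the total intensity by 9 lowers the level by 10·log₁₀ 9 = 9.542 dB: L₁ = 93 − 9.542.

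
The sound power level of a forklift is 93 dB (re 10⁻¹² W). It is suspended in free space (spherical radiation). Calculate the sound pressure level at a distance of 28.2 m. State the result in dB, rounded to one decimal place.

53.0 dB

Free-field spherical radiation: L_p = L_w − 10·log₁₀(4π·r²), r = 28.2 m.
4π·r² = 9993 m², 10·log₁₀ of that is 39.997 dB.
L_p = 93 − 39.997 = 53.00 dB.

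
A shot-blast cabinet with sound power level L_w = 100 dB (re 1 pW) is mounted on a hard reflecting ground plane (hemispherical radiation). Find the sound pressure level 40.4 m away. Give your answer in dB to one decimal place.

59.9 dB

L_p = L_w − 10·log₁₀(2π·r²) with r = 40.4 m.
2π·r² = 1.026e+04 m², 10·log₁₀ of that is 40.109 dB.
L_p = 100 − 40.109 = 59.89 dB.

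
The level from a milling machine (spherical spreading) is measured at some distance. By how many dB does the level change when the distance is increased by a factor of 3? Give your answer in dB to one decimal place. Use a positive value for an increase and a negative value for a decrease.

With spherical spreading the level changes by −20·log₁₀(r₂/r₁).
ΔL = −20·log₁₀(3) = -9.54 dB.

-9.5 dB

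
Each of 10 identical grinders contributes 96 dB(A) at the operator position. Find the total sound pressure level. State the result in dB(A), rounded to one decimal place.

106.0 dB(A)

N identical incoherent sources raise the level by 10·log₁₀ N.
L_total = 96 + 10·log₁₀(10) = 96 + 10.000 = 106.00 dB(A).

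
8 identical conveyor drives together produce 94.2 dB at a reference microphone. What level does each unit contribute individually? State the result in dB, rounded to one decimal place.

85.2 dB

Dividing the total intensity by 8 lowers the level by 10·log₁₀ 8 = 9.031 dB: L₁ = 94.2 − 9.031.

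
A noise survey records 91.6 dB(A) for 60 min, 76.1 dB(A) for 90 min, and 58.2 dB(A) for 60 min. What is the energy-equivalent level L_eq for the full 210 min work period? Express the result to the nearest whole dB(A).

The energy average is taken in the linear domain: L_eq = 10·log₁₀[(Σ tᵢ·10^(Lᵢ/10))/T], T = 210 min.
Σ tᵢ·10^(Lᵢ/10) = 60·10^(91.6/10) + 90·10^(76.1/10) + 60·10^(58.2/10) = 9.043e+10.
L_eq = 10·log₁₀(9.043e+10/210) = 86.34 dB(A).

86 dB(A)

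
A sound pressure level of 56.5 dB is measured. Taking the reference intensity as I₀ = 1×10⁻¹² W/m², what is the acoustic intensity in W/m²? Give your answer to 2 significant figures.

4.5e-07 W/m²

I = I₀·10^(L/10) = 10⁻¹² × 10^(56.5/10) = 10^(-6.350).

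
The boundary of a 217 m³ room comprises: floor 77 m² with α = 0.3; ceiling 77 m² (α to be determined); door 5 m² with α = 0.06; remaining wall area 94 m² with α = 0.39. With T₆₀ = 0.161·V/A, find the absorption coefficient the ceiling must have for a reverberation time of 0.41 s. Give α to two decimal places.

0.33

From T₆₀ = 0.161·V/A, the target T₆₀ = 0.41 s needs A = 0.161·217/0.41 = 85.21 m².
Absorption from the other surfaces = 77·0.3 + 5·0.06 + 94·0.39 = 60.06 m², so the ceiling must supply 25.15 m² over 77 m².
α = 25.15/77 = 0.327.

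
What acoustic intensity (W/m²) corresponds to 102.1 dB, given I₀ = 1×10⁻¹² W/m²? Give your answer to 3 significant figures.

0.0162 W/m²

I = I₀·10^(L/10) = 10⁻¹² × 10^(102.1/10) = 10^(-1.790).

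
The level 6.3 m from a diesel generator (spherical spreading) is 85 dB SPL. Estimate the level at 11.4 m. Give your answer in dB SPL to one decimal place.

79.8 dB SPL

Point-source attenuation: ΔL = 20·log₁₀(r₂/r₁) = 20·log₁₀(11.4/6.3) = 5.151 dB.
L₂ = 85 − 20·log₁₀(11.4/6.3) = 85 − 5.151 = 79.85 dB SPL.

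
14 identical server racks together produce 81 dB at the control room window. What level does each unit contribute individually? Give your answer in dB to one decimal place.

For N identical incoherent sources L_total = L₁ + 10·log₁₀ N, so L₁ = 81 − 10·log₁₀(14) = 81 − 11.461.

69.5 dB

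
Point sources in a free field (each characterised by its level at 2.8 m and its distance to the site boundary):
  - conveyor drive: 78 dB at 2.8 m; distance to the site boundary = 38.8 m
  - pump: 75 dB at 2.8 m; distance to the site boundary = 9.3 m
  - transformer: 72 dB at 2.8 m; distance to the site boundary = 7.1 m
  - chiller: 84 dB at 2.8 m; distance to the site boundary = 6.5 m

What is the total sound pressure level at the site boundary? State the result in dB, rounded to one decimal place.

77.2 dB

Apply inverse-square spreading to bring every level to the receiver, then sum 10^(L/10).
conveyor drive: 78 − 20·log₁₀(38.8/2.8) = 78 − 22.83 = 55.17 dB.
pump: 75 − 20·log₁₀(9.3/2.8) = 75 − 10.43 = 64.57 dB.
transformer: 72 − 20·log₁₀(7.1/2.8) = 72 − 8.08 = 63.92 dB.
chiller: 84 − 20·log₁₀(6.5/2.8) = 84 − 7.32 = 76.68 dB.
Σ 10^(L/10) = 5.227e+07 → L_total = 10·log₁₀(5.227e+07) = 77.18 dB.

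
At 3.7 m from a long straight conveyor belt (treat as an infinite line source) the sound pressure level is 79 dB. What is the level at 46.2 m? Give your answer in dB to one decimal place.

68.0 dB

Cylindrical spreading from a line source gives a 10·log₁₀(r₂/r₁) drop.
L₂ = 79 − 10·log₁₀(46.2/3.7) = 79 − 10.964 = 68.04 dB.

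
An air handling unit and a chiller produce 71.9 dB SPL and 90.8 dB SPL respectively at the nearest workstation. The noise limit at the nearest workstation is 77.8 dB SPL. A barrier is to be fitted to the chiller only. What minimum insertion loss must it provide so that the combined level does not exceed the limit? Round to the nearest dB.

The untreated sources together contribute 10^(71.9/10) = 1.549e+07, i.e. 71.90 dB SPL.
To meet 77.8 dB SPL overall, the treated chiller may contribute at most 10^(77.8/10) − 1.549e+07 = 4.477e+07, i.e. 76.51 dB SPL.
So the chiller must be reduced from 90.8 to 76.51 dB SPL: IL = 14.29 dB.

14 dB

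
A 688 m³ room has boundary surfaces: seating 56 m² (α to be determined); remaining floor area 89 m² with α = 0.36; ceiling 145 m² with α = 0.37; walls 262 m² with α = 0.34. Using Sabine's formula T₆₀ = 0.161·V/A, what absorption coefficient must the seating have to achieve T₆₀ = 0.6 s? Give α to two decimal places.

0.18

From T₆₀ = 0.161·V/A, the target T₆₀ = 0.6 s needs A = 0.161·688/0.6 = 184.61 m².
Absorption from the other surfaces = 89·0.36 + 145·0.37 + 262·0.34 = 174.77 m², so the seating must supply 9.84 m² over 56 m².
α = 9.84/56 = 0.176.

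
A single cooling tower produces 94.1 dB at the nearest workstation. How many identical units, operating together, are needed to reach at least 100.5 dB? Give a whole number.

The shortfall is 100.5 − 94.1 = 6.4 dB, and N units add 10·log₁₀ N, so need 10·log₁₀ N ≥ 6.4.
N ≥ 10^(6.4/10) = 4.365, so N = 5.

5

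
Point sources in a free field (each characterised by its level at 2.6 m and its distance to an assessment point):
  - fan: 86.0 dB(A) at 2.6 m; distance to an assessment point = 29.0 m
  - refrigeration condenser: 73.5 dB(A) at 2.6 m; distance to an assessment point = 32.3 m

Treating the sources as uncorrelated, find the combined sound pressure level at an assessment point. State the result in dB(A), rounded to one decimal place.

Propagate each source to the receiver with L = L_ref − 20·log₁₀(r/r_ref), then add intensities.
fan: 86.0 − 20·log₁₀(29.0/2.6) = 86.0 − 20.95 = 65.05 dB(A).
refrigeration condenser: 73.5 − 20·log₁₀(32.3/2.6) = 73.5 − 21.88 = 51.62 dB(A).
Σ 10^(L/10) = 3.345e+06 → L_total = 10·log₁₀(3.345e+06) = 65.24 dB(A).

65.2 dB(A)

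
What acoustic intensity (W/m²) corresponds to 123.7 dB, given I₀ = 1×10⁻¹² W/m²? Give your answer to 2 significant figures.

I = I₀·10^(L/10) = 10⁻¹² × 10^(123.7/10) = 10^(0.370).

2.3 W/m²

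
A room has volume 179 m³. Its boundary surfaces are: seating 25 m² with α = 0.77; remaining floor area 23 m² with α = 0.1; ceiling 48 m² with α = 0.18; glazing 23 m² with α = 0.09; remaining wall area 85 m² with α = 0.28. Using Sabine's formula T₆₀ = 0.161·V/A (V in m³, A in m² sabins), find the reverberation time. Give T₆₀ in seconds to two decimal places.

Summing Sᵢαᵢ: 25·0.77 + 23·0.1 + 48·0.18 + 23·0.09 + 85·0.28 = 56.06 m².
T₆₀ = 0.161·V/A = 0.161·179/56.06 = 0.514 s.

0.51 s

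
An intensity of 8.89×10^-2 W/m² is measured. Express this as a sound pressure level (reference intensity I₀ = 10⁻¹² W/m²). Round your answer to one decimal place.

L = 10·log₁₀(I/I₀) = 10·log₁₀(8.89×10^-2/10⁻¹²) = 10·log₁₀(8.89×10^10).
L = 10·(0.9489 + 10) = 109.49 dB.

109.5 dB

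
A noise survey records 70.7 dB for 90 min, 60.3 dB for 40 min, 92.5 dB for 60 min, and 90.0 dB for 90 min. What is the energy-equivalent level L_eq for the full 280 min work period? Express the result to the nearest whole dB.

88 dB

L_eq = 10·log₁₀[(1/T)·Σ tᵢ·10^(Lᵢ/10)] with T = 280 min.
Σ tᵢ·10^(Lᵢ/10) = 90·10^(70.7/10) + 40·10^(60.3/10) + 60·10^(92.5/10) + 90·10^(90.0/10) = 1.978e+11.
L_eq = 10·log₁₀(1.978e+11/280) = 88.49 dB.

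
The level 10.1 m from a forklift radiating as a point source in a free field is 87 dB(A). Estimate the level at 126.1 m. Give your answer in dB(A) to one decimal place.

For a point source, L₂ = L₁ − 20·log₁₀(r₂/r₁).
L₂ = 87 − 20·log₁₀(126.1/10.1) = 87 − 21.928 = 65.07 dB(A).

65.1 dB(A)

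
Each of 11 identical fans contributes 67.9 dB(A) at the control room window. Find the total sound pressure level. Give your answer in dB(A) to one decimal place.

78.3 dB(A)

N identical incoherent sources raise the level by 10·log₁₀ N.
L_total = 67.9 + 10·log₁₀(11) = 67.9 + 10.414 = 78.31 dB(A).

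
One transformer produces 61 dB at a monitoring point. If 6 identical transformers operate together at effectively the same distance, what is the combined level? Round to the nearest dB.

69 dB

L_total = L₁ + 10·log₁₀ N for N identical incoherent sources.
L_total = 61 + 10·log₁₀(6) = 61 + 7.782 = 68.78 dB.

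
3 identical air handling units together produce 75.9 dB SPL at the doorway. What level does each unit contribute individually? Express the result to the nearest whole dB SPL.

71 dB SPL

Dividing the total intensity by 3 lowers the level by 10·log₁₀ 3 = 4.771 dB: L₁ = 75.9 − 4.771.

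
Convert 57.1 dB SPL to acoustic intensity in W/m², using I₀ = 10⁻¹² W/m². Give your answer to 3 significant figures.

5.13e-07 W/m²

I = I₀·10^(L/10) = 10⁻¹² × 10^(57.1/10) = 10^(-6.290).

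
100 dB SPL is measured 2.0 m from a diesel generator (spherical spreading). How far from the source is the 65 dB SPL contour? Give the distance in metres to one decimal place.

For a point source L₁ − L₂ = 20·log₁₀(r₂/r₁), so r₂ = r₁·10^((L₁−L₂)/20).
r₂ = 2.0·10^((100−65)/20) = 2.0·10^(35.0/20) = 112.47 m.

112.5 m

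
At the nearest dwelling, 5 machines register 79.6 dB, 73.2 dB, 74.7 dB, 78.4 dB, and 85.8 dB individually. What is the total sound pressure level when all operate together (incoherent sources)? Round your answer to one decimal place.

87.7 dB

Incoherent sources combine by intensity addition: L_total = 10·log₁₀(Σ 10^(L_i/10)).
Σ 10^(L/10) = 10^(79.6/10) + 10^(73.2/10) + 10^(74.7/10) + 10^(78.4/10) + 10^(85.8/10) = 5.910e+08.
L_total = 10·log₁₀(5.910e+08) = 87.72 dB.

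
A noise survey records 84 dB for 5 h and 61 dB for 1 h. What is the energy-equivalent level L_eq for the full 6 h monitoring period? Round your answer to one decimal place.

83.2 dB

Weight each interval's intensity by its duration and average over T = 6 h:
Σ tᵢ·10^(Lᵢ/10) = 5·10^(84/10) + 1·10^(61/10) = 1.257e+09.
L_eq = 10·log₁₀(1.257e+09/6) = 83.21 dB.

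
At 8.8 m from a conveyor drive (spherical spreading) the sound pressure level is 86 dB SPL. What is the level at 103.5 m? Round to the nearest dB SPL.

65 dB SPL

Point-source attenuation: ΔL = 20·log₁₀(r₂/r₁) = 20·log₁₀(103.5/8.8) = 21.409 dB.
L₂ = 86 − 20·log₁₀(103.5/8.8) = 86 − 21.409 = 64.59 dB SPL.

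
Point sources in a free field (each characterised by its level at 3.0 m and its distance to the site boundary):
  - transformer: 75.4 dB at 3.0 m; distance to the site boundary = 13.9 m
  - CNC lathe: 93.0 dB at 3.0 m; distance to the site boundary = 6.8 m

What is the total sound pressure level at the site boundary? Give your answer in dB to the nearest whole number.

Apply inverse-square spreading to bring every level to the receiver, then sum 10^(L/10).
transformer: 75.4 − 20·log₁₀(13.9/3.0) = 75.4 − 13.32 = 62.08 dB.
CNC lathe: 93.0 − 20·log₁₀(6.8/3.0) = 93.0 − 7.11 = 85.89 dB.
Σ 10^(L/10) = 3.900e+08 → L_total = 10·log₁₀(3.900e+08) = 85.91 dB.

86 dB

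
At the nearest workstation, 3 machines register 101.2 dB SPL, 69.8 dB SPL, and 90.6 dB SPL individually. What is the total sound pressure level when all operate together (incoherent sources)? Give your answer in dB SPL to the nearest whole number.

102 dB SPL

For uncorrelated sources the intensities add, so convert each level to linear form, sum, and take 10·log₁₀ of the total.
Σ 10^(L/10) = 10^(101.2/10) + 10^(69.8/10) + 10^(90.6/10) = 1.434e+10.
L_total = 10·log₁₀(1.434e+10) = 101.57 dB SPL.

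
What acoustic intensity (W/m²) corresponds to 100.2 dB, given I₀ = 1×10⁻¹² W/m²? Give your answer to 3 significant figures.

I = I₀·10^(L/10) = 10⁻¹² × 10^(100.2/10) = 10^(-1.980).

0.0105 W/m²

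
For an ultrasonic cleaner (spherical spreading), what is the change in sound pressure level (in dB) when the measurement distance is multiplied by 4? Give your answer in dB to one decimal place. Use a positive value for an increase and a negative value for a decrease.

-12.0 dB

Point-source spreading: ΔL = −20·log₁₀(r₂/r₁).
ΔL = −20·log₁₀(4) = -12.04 dB.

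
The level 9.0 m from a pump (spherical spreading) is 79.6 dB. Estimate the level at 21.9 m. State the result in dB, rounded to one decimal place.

71.9 dB

Point-source attenuation: ΔL = 20·log₁₀(r₂/r₁) = 20·log₁₀(21.9/9.0) = 7.724 dB.
L₂ = 79.6 − 20·log₁₀(21.9/9.0) = 79.6 − 7.724 = 71.88 dB.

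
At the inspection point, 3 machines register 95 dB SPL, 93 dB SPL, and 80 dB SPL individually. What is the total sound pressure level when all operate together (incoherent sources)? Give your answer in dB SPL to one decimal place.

Incoherent sources combine by intensity addition: L_total = 10·log₁₀(Σ 10^(L_i/10)).
Σ 10^(L/10) = 10^(95/10) + 10^(93/10) + 10^(80/10) = 5.258e+09.
L_total = 10·log₁₀(5.258e+09) = 97.21 dB SPL.

97.2 dB SPL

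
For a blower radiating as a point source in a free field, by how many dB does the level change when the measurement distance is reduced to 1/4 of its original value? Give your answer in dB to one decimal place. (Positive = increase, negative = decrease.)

+12.0 dB

A point source loses 6 dB per doubling of distance; generally ΔL = −20·log₁₀(r₂/r₁).
ΔL = −20·log₁₀(0.25) = +12.04 dB.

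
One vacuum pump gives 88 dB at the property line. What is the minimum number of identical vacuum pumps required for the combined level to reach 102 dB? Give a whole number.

26

N identical sources give L₁ + 10·log₁₀ N, so require 10·log₁₀ N ≥ 102 − 88 = 14.0 dB.
N ≥ 10^(14.0/10) = 25.119, so N = 26.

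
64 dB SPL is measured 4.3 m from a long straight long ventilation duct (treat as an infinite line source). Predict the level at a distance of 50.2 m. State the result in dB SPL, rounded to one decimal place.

Line-source attenuation: ΔL = 10·log₁₀(r₂/r₁) = 10·log₁₀(50.2/4.3) = 10.672 dB.
L₂ = 64 − 10·log₁₀(50.2/4.3) = 64 − 10.672 = 53.33 dB SPL.

53.3 dB SPL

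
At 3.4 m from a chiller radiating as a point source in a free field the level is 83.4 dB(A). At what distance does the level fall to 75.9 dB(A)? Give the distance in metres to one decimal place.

8.1 m

The 7.5 dB drop corresponds to a distance ratio of 10^(7.5/20) for a point source.
r₂ = 3.4·10^((83.4−75.9)/20) = 3.4·10^(7.5/20) = 8.06 m.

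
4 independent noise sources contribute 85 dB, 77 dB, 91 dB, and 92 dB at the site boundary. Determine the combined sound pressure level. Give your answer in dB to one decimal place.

Incoherent sources combine by intensity addition: L_total = 10·log₁₀(Σ 10^(L_i/10)).
Σ 10^(L/10) = 10^(85/10) + 10^(77/10) + 10^(91/10) + 10^(92/10) = 3.210e+09.
L_total = 10·log₁₀(3.210e+09) = 95.07 dB.

95.1 dB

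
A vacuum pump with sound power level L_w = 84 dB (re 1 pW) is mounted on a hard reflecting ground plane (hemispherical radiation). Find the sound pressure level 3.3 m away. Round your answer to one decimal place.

65.6 dB

L_p = L_w − 10·log₁₀(2π·r²) with r = 3.3 m.
2π·r² = 68.42 m², 10·log₁₀ of that is 18.352 dB.
L_p = 84 − 18.352 = 65.65 dB.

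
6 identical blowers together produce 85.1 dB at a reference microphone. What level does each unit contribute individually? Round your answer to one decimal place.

Dividing the total intensity by 6 lowers the level by 10·log₁₀ 6 = 7.782 dB: L₁ = 85.1 − 7.782.

77.3 dB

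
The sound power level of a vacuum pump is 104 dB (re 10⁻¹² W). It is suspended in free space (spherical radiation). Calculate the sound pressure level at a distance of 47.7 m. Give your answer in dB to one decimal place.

59.4 dB

Free-field spherical radiation: L_p = L_w − 10·log₁₀(4π·r²), r = 47.7 m.
4π·r² = 2.859e+04 m², 10·log₁₀ of that is 44.562 dB.
L_p = 104 − 44.562 = 59.44 dB.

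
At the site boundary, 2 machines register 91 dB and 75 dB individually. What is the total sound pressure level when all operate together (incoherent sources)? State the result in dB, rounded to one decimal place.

For uncorrelated sources the intensities add, so convert each level to linear form, sum, and take 10·log₁₀ of the total.
Σ 10^(L/10) = 10^(91/10) + 10^(75/10) = 1.291e+09.
L_total = 10·log₁₀(1.291e+09) = 91.11 dB.

91.1 dB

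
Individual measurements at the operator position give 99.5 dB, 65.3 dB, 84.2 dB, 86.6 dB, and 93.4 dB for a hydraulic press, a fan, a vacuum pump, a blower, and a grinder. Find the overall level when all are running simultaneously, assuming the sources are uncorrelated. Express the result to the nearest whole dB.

101 dB

For uncorrelated sources the intensities add, so convert each level to linear form, sum, and take 10·log₁₀ of the total.
Σ 10^(L/10) = 10^(99.5/10) + 10^(65.3/10) + 10^(84.2/10) + 10^(86.6/10) + 10^(93.4/10) = 1.182e+10.
L_total = 10·log₁₀(1.182e+10) = 100.73 dB.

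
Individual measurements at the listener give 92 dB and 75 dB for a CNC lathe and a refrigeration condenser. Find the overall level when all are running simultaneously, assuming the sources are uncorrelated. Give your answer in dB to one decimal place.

92.1 dB

For uncorrelated sources the intensities add, so convert each level to linear form, sum, and take 10·log₁₀ of the total.
Σ 10^(L/10) = 10^(92/10) + 10^(75/10) = 1.617e+09.
L_total = 10·log₁₀(1.617e+09) = 92.09 dB.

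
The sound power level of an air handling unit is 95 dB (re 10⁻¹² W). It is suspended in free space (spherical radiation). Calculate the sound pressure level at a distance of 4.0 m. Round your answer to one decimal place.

72.0 dB

Free-field spherical radiation: L_p = L_w − 10·log₁₀(4π·r²), r = 4.0 m.
4π·r² = 201.1 m², 10·log₁₀ of that is 23.033 dB.
L_p = 95 − 23.033 = 71.97 dB.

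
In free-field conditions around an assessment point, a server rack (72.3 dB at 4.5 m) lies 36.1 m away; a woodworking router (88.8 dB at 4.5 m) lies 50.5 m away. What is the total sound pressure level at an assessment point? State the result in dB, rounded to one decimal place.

Apply inverse-square spreading to bring every level to the receiver, then sum 10^(L/10).
server rack: 72.3 − 20·log₁₀(36.1/4.5) = 72.3 − 18.09 = 54.21 dB.
woodworking router: 88.8 − 20·log₁₀(50.5/4.5) = 88.8 − 21.00 = 67.80 dB.
Σ 10^(L/10) = 6.287e+06 → L_total = 10·log₁₀(6.287e+06) = 67.98 dB.

68.0 dB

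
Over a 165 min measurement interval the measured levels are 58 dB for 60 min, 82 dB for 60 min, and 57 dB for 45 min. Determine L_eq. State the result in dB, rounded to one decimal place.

77.6 dB

L_eq = 10·log₁₀[(1/T)·Σ tᵢ·10^(Lᵢ/10)] with T = 165 min.
Σ tᵢ·10^(Lᵢ/10) = 60·10^(58/10) + 60·10^(82/10) + 45·10^(57/10) = 9.570e+09.
L_eq = 10·log₁₀(9.570e+09/165) = 77.63 dB.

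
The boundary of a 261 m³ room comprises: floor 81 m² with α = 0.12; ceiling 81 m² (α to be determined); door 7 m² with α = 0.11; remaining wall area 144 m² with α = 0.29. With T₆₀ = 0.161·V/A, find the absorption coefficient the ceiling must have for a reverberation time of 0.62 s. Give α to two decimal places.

From T₆₀ = 0.161·V/A, the target T₆₀ = 0.62 s needs A = 0.161·261/0.62 = 67.78 m².
Absorption from the other surfaces = 81·0.12 + 7·0.11 + 144·0.29 = 52.25 m², so the ceiling must supply 15.53 m² over 81 m².
α = 15.53/81 = 0.192.

0.19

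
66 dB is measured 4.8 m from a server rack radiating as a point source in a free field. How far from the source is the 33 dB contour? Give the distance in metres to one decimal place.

214.4 m

For a point source L₁ − L₂ = 20·log₁₀(r₂/r₁), so r₂ = r₁·10^((L₁−L₂)/20).
r₂ = 4.8·10^((66−33)/20) = 4.8·10^(33.0/20) = 214.41 m.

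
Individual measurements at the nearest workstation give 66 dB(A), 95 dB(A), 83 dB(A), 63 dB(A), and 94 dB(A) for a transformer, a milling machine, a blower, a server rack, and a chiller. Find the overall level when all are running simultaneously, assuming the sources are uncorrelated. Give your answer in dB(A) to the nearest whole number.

For uncorrelated sources the intensities add, so convert each level to linear form, sum, and take 10·log₁₀ of the total.
Σ 10^(L/10) = 10^(66/10) + 10^(95/10) + 10^(83/10) + 10^(63/10) + 10^(94/10) = 5.880e+09.
L_total = 10·log₁₀(5.880e+09) = 97.69 dB(A).

98 dB(A)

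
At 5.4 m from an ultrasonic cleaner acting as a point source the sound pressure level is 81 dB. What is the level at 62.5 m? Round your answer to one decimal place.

59.7 dB

For a point source, L₂ = L₁ − 20·log₁₀(r₂/r₁).
L₂ = 81 − 20·log₁₀(62.5/5.4) = 81 − 21.270 = 59.73 dB.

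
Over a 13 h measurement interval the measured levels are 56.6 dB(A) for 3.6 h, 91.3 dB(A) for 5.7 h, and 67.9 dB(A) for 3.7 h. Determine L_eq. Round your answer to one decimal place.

L_eq = 10·log₁₀[(1/T)·Σ tᵢ·10^(Lᵢ/10)] with T = 13 h.
Σ tᵢ·10^(Lᵢ/10) = 3.6·10^(56.6/10) + 5.7·10^(91.3/10) + 3.7·10^(67.9/10) = 7.714e+09.
L_eq = 10·log₁₀(7.714e+09/13) = 87.73 dB(A).

87.7 dB(A)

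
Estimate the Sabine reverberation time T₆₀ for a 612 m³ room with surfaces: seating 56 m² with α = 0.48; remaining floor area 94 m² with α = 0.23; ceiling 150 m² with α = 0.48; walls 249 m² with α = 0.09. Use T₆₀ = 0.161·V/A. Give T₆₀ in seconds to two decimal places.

0.69 s

Total absorption A = 56·0.48 + 94·0.23 + 150·0.48 + 249·0.09 = 142.91 m² sabins.
T₆₀ = 0.161 × 612 / 142.91 = 0.689 s.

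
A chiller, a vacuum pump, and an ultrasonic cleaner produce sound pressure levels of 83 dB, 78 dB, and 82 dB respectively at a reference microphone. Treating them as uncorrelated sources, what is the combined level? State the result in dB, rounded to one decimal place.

86.2 dB

Incoherent sources combine by intensity addition: L_total = 10·log₁₀(Σ 10^(L_i/10)).
Σ 10^(L/10) = 10^(83/10) + 10^(78/10) + 10^(82/10) = 4.211e+08.
L_total = 10·log₁₀(4.211e+08) = 86.24 dB.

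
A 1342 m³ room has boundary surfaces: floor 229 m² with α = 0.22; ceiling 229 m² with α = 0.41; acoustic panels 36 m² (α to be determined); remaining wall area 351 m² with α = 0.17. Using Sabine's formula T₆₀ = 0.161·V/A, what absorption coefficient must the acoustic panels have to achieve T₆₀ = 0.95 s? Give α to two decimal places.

Required total absorption A = 0.161·1342/0.95 = 227.43 m².
Absorption from the other surfaces = 229·0.22 + 229·0.41 + 351·0.17 = 203.94 m², so the acoustic panels must supply 23.49 m² over 36 m².
α = 23.49/36 = 0.653.

0.65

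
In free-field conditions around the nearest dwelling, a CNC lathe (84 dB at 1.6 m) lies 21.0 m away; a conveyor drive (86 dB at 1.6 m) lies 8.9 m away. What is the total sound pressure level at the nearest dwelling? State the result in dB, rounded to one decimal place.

71.6 dB

Apply inverse-square spreading to bring every level to the receiver, then sum 10^(L/10).
CNC lathe: 84 − 20·log₁₀(21.0/1.6) = 84 − 22.36 = 61.64 dB.
conveyor drive: 86 − 20·log₁₀(8.9/1.6) = 86 − 14.91 = 71.09 dB.
Σ 10^(L/10) = 1.432e+07 → L_total = 10·log₁₀(1.432e+07) = 71.56 dB.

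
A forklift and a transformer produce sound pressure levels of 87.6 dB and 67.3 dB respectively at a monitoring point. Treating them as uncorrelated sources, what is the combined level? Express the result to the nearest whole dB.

88 dB

For uncorrelated sources the intensities add, so convert each level to linear form, sum, and take 10·log₁₀ of the total.
Σ 10^(L/10) = 10^(87.6/10) + 10^(67.3/10) = 5.808e+08.
L_total = 10·log₁₀(5.808e+08) = 87.64 dB.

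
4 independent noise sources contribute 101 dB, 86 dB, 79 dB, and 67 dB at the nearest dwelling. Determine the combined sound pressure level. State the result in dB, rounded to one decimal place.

101.2 dB

Incoherent sources combine by intensity addition: L_total = 10·log₁₀(Σ 10^(L_i/10)).
Σ 10^(L/10) = 10^(101/10) + 10^(86/10) + 10^(79/10) + 10^(67/10) = 1.307e+10.
L_total = 10·log₁₀(1.307e+10) = 101.16 dB.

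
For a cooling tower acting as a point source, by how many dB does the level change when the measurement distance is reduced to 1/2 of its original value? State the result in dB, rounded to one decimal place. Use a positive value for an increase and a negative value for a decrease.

+6.0 dB

A point source loses 6 dB per doubling of distance; generally ΔL = −20·log₁₀(r₂/r₁).
ΔL = −20·log₁₀(0.5) = +6.02 dB.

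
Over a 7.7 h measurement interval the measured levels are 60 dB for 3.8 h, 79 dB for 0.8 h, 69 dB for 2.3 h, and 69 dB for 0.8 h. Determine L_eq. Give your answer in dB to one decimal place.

The energy average is taken in the linear domain: L_eq = 10·log₁₀[(Σ tᵢ·10^(Lᵢ/10))/T], T = 7.7 h.
Σ tᵢ·10^(Lᵢ/10) = 3.8·10^(60/10) + 0.8·10^(79/10) + 2.3·10^(69/10) + 0.8·10^(69/10) = 9.197e+07.
L_eq = 10·log₁₀(9.197e+07/7.7) = 70.77 dB.

70.8 dB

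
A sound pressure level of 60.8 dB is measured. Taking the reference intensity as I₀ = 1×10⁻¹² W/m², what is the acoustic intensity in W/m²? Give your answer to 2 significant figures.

I/I₀ = 10^(60.8/10) = 1.202e+06, so I = 1.202e+06 × 10⁻¹² W/m².

1.2e-06 W/m²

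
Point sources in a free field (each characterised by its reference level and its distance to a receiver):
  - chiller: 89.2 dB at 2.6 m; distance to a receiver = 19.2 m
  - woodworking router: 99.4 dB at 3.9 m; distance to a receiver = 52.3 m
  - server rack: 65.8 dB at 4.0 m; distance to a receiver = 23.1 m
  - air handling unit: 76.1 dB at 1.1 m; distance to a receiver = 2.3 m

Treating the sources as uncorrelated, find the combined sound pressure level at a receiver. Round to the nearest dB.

79 dB

First find each source's level at the receiver (point-source: −20·log₁₀(r/r_ref)), then combine on an intensity basis.
chiller: 89.2 − 20·log₁₀(19.2/2.6) = 89.2 − 17.37 = 71.83 dB.
woodworking router: 99.4 − 20·log₁₀(52.3/3.9) = 99.4 − 22.55 = 76.85 dB.
server rack: 65.8 − 20·log₁₀(23.1/4.0) = 65.8 − 15.23 = 50.57 dB.
air handling unit: 76.1 − 20·log₁₀(2.3/1.1) = 76.1 − 6.41 = 69.69 dB.
Σ 10^(L/10) = 7.312e+07 → L_total = 10·log₁₀(7.312e+07) = 78.64 dB.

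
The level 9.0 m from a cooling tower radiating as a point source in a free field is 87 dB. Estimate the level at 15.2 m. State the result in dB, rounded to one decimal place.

Spherical spreading from a point source gives a 20·log₁₀(r₂/r₁) drop.
L₂ = 87 − 20·log₁₀(15.2/9.0) = 87 − 4.552 = 82.45 dB.

82.4 dB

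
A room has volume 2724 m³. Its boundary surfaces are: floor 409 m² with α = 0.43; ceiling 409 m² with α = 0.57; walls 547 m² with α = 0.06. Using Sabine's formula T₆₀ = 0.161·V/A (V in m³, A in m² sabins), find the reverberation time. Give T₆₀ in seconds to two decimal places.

A = Σ Sᵢαᵢ = 409·0.43 + 409·0.57 + 547·0.06 = 441.82 m².
T₆₀ = 0.161 × 2724 / 441.82 = 0.993 s.

0.99 s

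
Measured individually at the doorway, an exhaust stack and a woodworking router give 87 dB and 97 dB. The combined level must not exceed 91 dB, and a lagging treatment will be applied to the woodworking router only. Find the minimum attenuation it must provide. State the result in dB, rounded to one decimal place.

8.2 dB

Fixed contribution from the other source: Σ 10^(L/10) = 10^(87/10) = 5.012e+08 (87.00 dB).
The limit corresponds to 10^(91/10) = 1.259e+09; subtracting the fixed part leaves 7.577e+08 for the woodworking router, i.e. 88.80 dB.
So the woodworking router must be reduced from 97 to 88.80 dB: IL = 8.20 dB.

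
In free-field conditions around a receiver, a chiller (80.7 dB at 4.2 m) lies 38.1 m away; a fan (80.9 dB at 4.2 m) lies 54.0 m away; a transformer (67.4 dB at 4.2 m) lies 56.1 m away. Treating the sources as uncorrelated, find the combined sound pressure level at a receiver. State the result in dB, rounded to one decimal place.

Apply inverse-square spreading to bring every level to the receiver, then sum 10^(L/10).
chiller: 80.7 − 20·log₁₀(38.1/4.2) = 80.7 − 19.15 = 61.55 dB.
fan: 80.9 − 20·log₁₀(54.0/4.2) = 80.9 − 22.18 = 58.72 dB.
transformer: 67.4 − 20·log₁₀(56.1/4.2) = 67.4 − 22.51 = 44.89 dB.
Σ 10^(L/10) = 2.203e+06 → L_total = 10·log₁₀(2.203e+06) = 63.43 dB.

63.4 dB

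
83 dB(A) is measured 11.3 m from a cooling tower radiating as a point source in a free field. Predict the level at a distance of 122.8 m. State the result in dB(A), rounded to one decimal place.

62.3 dB(A)

For a point source, L₂ = L₁ − 20·log₁₀(r₂/r₁).
L₂ = 83 − 20·log₁₀(122.8/11.3) = 83 − 20.722 = 62.28 dB(A).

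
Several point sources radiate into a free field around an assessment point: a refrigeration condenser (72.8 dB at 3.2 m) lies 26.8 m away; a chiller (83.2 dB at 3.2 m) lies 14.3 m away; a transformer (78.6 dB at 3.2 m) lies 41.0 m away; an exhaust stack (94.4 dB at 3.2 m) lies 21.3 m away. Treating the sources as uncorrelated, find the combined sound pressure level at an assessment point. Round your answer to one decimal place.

78.7 dB

Propagate each source to the receiver with L = L_ref − 20·log₁₀(r/r_ref), then add intensities.
refrigeration condenser: 72.8 − 20·log₁₀(26.8/3.2) = 72.8 − 18.46 = 54.34 dB.
chiller: 83.2 − 20·log₁₀(14.3/3.2) = 83.2 − 13.00 = 70.20 dB.
transformer: 78.6 − 20·log₁₀(41.0/3.2) = 78.6 − 22.15 = 56.45 dB.
exhaust stack: 94.4 − 20·log₁₀(21.3/3.2) = 94.4 − 16.46 = 77.94 dB.
Σ 10^(L/10) = 7.334e+07 → L_total = 10·log₁₀(7.334e+07) = 78.65 dB.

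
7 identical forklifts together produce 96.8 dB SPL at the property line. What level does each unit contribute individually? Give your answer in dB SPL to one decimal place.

88.3 dB SPL

For N identical incoherent sources L_total = L₁ + 10·log₁₀ N, so L₁ = 96.8 − 10·log₁₀(7) = 96.8 − 8.451.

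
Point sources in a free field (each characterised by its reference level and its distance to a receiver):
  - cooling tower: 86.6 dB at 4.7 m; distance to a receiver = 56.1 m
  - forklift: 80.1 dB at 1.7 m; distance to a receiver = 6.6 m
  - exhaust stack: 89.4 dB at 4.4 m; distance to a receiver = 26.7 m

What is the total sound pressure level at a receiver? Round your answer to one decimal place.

75.3 dB

Propagate each source to the receiver with L = L_ref − 20·log₁₀(r/r_ref), then add intensities.
cooling tower: 86.6 − 20·log₁₀(56.1/4.7) = 86.6 − 21.54 = 65.06 dB.
forklift: 80.1 − 20·log₁₀(6.6/1.7) = 80.1 − 11.78 = 68.32 dB.
exhaust stack: 89.4 − 20·log₁₀(26.7/4.4) = 89.4 − 15.66 = 73.74 dB.
Σ 10^(L/10) = 3.365e+07 → L_total = 10·log₁₀(3.365e+07) = 75.27 dB.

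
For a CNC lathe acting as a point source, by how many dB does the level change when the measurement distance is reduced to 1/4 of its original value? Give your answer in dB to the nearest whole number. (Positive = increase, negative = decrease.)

A point source loses 6 dB per doubling of distance; generally ΔL = −20·log₁₀(r₂/r₁).
ΔL = −20·log₁₀(0.25) = +12.04 dB.

+12 dB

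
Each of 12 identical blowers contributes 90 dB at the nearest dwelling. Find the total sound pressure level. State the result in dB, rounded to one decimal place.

100.8 dB

L_total = L₁ + 10·log₁₀ N for N identical incoherent sources.
L_total = 90 + 10·log₁₀(12) = 90 + 10.792 = 100.79 dB.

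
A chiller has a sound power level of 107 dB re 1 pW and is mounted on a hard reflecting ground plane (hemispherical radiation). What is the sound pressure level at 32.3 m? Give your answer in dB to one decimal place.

L_p = L_w − 10·log₁₀(2π·r²) with r = 32.3 m.
2π·r² = 6555 m², 10·log₁₀ of that is 38.166 dB.
L_p = 107 − 38.166 = 68.83 dB.

68.8 dB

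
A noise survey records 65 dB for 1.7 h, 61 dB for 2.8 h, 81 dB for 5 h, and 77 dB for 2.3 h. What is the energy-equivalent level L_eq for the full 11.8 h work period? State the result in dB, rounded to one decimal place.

78.1 dB

Weight each interval's intensity by its duration and average over T = 11.8 h:
Σ tᵢ·10^(Lᵢ/10) = 1.7·10^(65/10) + 2.8·10^(61/10) + 5·10^(81/10) + 2.3·10^(77/10) = 7.536e+08.
L_eq = 10·log₁₀(7.536e+08/11.8) = 78.05 dB.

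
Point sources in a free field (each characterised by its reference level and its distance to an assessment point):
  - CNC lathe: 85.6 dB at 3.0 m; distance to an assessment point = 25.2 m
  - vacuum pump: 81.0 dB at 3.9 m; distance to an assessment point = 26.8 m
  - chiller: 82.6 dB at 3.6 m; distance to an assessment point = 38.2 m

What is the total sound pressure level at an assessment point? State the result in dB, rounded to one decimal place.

Propagate each source to the receiver with L = L_ref − 20·log₁₀(r/r_ref), then add intensities.
CNC lathe: 85.6 − 20·log₁₀(25.2/3.0) = 85.6 − 18.49 = 67.11 dB.
vacuum pump: 81.0 − 20·log₁₀(26.8/3.9) = 81.0 − 16.74 = 64.26 dB.
chiller: 82.6 − 20·log₁₀(38.2/3.6) = 82.6 − 20.52 = 62.08 dB.
Σ 10^(L/10) = 9.428e+06 → L_total = 10·log₁₀(9.428e+06) = 69.74 dB.

69.7 dB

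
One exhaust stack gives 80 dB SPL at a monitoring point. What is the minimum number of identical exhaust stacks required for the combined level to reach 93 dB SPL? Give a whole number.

The shortfall is 93 − 80 = 13.0 dB, and N units add 10·log₁₀ N, so need 10·log₁₀ N ≥ 13.0.
N ≥ 10^(13.0/10) = 19.953, so N = 20.

20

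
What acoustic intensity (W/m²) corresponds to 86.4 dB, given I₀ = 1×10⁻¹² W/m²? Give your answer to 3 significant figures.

I/I₀ = 10^(86.4/10) = 4.365e+08, so I = 4.365e+08 × 10⁻¹² W/m².

0.000437 W/m²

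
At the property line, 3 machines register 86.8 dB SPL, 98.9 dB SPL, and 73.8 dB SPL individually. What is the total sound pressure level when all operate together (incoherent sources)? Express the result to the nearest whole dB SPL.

Incoherent sources combine by intensity addition: L_total = 10·log₁₀(Σ 10^(L_i/10)).
Σ 10^(L/10) = 10^(86.8/10) + 10^(98.9/10) + 10^(73.8/10) = 8.265e+09.
L_total = 10·log₁₀(8.265e+09) = 99.17 dB SPL.

99 dB SPL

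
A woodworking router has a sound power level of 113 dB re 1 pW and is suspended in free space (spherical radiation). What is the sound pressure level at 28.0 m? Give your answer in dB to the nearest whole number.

Free-field spherical radiation: L_p = L_w − 10·log₁₀(4π·r²), r = 28.0 m.
4π·r² = 9852 m², 10·log₁₀ of that is 39.935 dB.
L_p = 113 − 39.935 = 73.06 dB.

73 dB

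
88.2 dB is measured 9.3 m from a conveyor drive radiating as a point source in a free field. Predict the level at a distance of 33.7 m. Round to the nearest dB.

For a point source, L₂ = L₁ − 20·log₁₀(r₂/r₁).
L₂ = 88.2 − 20·log₁₀(33.7/9.3) = 88.2 − 11.183 = 77.02 dB.

77 dB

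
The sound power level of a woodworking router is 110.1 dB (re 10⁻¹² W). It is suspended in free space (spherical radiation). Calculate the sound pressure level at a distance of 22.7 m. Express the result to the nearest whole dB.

Free-field spherical radiation: L_p = L_w − 10·log₁₀(4π·r²), r = 22.7 m.
4π·r² = 6475 m², 10·log₁₀ of that is 38.113 dB.
L_p = 110.1 − 38.113 = 71.99 dB.

72 dB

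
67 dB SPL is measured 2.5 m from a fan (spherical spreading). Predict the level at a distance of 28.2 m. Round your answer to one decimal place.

Spherical spreading from a point source gives a 20·log₁₀(r₂/r₁) drop.
L₂ = 67 − 20·log₁₀(28.2/2.5) = 67 − 21.046 = 45.95 dB SPL.

46.0 dB SPL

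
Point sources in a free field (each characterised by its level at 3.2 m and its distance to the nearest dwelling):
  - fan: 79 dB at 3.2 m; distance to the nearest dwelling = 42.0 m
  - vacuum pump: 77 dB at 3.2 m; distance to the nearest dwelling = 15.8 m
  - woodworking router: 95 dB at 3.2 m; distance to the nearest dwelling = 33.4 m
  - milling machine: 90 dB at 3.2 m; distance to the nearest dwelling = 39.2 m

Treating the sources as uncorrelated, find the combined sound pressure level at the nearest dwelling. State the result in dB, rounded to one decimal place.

Propagate each source to the receiver with L = L_ref − 20·log₁₀(r/r_ref), then add intensities.
fan: 79 − 20·log₁₀(42.0/3.2) = 79 − 22.36 = 56.64 dB.
vacuum pump: 77 − 20·log₁₀(15.8/3.2) = 77 − 13.87 = 63.13 dB.
woodworking router: 95 − 20·log₁₀(33.4/3.2) = 95 − 20.37 = 74.63 dB.
milling machine: 90 − 20·log₁₀(39.2/3.2) = 90 − 21.76 = 68.24 dB.
Σ 10^(L/10) = 3.821e+07 → L_total = 10·log₁₀(3.821e+07) = 75.82 dB.

75.8 dB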